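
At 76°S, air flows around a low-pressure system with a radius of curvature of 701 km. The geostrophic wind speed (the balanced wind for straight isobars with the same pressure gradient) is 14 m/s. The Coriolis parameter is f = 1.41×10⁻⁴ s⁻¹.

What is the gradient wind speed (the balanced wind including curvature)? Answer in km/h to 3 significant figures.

Around a low, centrifugal force acts outward with Coriolis, so pressure-gradient force balances both:
(1/ρ)|∂P/∂n| = fV + V²/R  →  V² + fR·V − fR·V_g = 0
With fR = 1.41×10⁻⁴ × 701×10³ m = 98.8 m/s:
V = [−fR + √((fR)² + 4 fR V_g)]/2 = [−98.8 + √(98.8² + 4×98.8×14)]/2 = 12.4 m/s
Subgeostrophic (V < V_g = 14 m/s), as expected around a low.
Converting: 12.4 m/s × 3.6 = 44.8 km/h

44.8 km/h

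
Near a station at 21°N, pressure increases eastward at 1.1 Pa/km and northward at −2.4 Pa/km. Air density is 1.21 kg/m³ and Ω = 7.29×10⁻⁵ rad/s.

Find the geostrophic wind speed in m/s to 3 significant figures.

Coriolis parameter at 21°N:
f = 2Ω sin φ = 2 × 7.29×10⁻⁵ × sin 21° = 5.23×10⁻⁵ s⁻¹
Component geostrophic relations (x east, y north):
u_g = −(1/(fρ)) ∂P/∂y,  v_g = (1/(fρ)) ∂P/∂x
u_g = −(−2.4×10⁻³)/(5.23×10⁻⁵ × 1.21) = 38.0 m/s;  v_g = (1.1×10⁻³)/(5.23×10⁻⁵ × 1.21) = 17.4 m/s
|V_g| = √(u_g² + v_g²) = 41.8 m/s

41.8 m/s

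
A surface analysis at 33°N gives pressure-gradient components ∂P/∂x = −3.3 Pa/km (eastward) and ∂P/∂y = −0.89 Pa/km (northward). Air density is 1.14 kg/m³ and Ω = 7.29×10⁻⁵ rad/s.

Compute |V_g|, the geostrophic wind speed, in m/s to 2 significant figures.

Coriolis parameter at 33°N:
f = 2Ω sin φ = 2 × 7.29×10⁻⁵ × sin 33° = 7.94×10⁻⁵ s⁻¹
Component geostrophic relations (x east, y north):
u_g = −(1/(fρ)) ∂P/∂y,  v_g = (1/(fρ)) ∂P/∂x
u_g = −(−0.89×10⁻³)/(7.94×10⁻⁵ × 1.14) = 9.83 m/s;  v_g = (−3.3×10⁻³)/(7.94×10⁻⁵ × 1.14) = −36.5 m/s
|V_g| = √(u_g² + v_g²) = 37.8 m/s

38 m/s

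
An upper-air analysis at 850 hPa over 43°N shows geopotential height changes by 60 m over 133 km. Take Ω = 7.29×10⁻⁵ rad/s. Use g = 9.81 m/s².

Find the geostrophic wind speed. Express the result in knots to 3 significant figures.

Coriolis parameter at 43°N:
f = 2Ω sin φ = 2 × 7.29×10⁻⁵ × sin 43° = 9.94×10⁻⁵ s⁻¹
Height gradient: |∂Z/∂n| = 60 m / 133000 m = 4.51×10⁻⁴
On a pressure surface, geostrophic balance gives V_g = (g/f)|∂Z/∂n|:
V_g = 9.81 × 4.51×10⁻⁴ / 9.94×10⁻⁵ = 44.5 m/s
Converting: 44.5 m/s × 1.944 = 86.5 knots

86.5 knots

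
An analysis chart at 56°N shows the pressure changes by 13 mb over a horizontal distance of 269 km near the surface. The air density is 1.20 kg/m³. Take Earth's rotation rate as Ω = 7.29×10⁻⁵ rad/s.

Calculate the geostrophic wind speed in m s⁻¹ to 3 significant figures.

Coriolis parameter at 56°N:
f = 2Ω sin φ = 2 × 7.29×10⁻⁵ × sin 56° = 1.21×10⁻⁴ s⁻¹
Pressure gradient: |∂P/∂n| = 1300 Pa / 269000 m = 4.83×10⁻³ Pa/m
Geostrophic balance (pressure-gradient force = Coriolis force):
V_g = (1/(fρ)) |∂P/∂n| = 4.83×10⁻³ / (1.21×10⁻⁴ × 1.20) = 33.3 m/s

33.3 m s⁻¹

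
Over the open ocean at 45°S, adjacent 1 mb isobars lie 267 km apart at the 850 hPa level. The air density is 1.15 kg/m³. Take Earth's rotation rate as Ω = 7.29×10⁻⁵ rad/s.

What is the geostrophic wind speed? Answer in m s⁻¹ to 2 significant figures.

Coriolis parameter at 45°S:
f = 2Ω sin φ = 2 × 7.29×10⁻⁵ × sin 45° = 1.03×10⁻⁴ s⁻¹
Pressure gradient: |∂P/∂n| = 100 Pa / 267000 m = 3.75×10⁻⁴ Pa/m
Geostrophic balance (pressure-gradient force = Coriolis force):
V_g = (1/(fρ)) |∂P/∂n| = 3.75×10⁻⁴ / (1.03×10⁻⁴ × 1.15) = 3.16 m/s

3.2 m s⁻¹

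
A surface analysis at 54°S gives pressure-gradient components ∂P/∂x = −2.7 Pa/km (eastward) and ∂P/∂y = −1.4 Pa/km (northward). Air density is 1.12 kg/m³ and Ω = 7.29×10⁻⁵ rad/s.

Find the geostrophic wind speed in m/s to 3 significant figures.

Coriolis parameter at 54°S:
f = 2Ω sin φ = 2 × 7.29×10⁻⁵ × sin 54° = 1.18×10⁻⁴ s⁻¹
In the Southern Hemisphere f is negative: f = −1.18×10⁻⁴ s⁻¹.
Component geostrophic relations (x east, y north):
u_g = −(1/(fρ)) ∂P/∂y,  v_g = (1/(fρ)) ∂P/∂x
u_g = −(−1.4×10⁻³)/(−1.18×10⁻⁴ × 1.12) = −10.6 m/s;  v_g = (−2.7×10⁻³)/(−1.18×10⁻⁴ × 1.12) = 20.4 m/s
|V_g| = √(u_g² + v_g²) = 23.0 m/s

23.0 m/s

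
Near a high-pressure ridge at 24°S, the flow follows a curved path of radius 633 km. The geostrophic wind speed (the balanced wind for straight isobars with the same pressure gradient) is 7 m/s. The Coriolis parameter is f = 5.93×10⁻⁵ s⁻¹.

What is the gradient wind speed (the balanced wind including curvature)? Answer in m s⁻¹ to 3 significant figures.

9.31 m s⁻¹

Around a high, pressure-gradient force acts outward with centrifugal, so Coriolis balances both:
fV = (1/ρ)|∂P/∂n| + V²/R  →  V² − fR·V + fR·V_g = 0
With fR = 5.93×10⁻⁵ × 633×10³ m = 37.5 m/s:
V = [fR − √((fR)² − 4 fR V_g)]/2 = [37.5 − √(37.5² − 4×37.5×7)]/2 = 9.31 m/s
Supergeostrophic (V > V_g = 7 m/s), as expected around a high.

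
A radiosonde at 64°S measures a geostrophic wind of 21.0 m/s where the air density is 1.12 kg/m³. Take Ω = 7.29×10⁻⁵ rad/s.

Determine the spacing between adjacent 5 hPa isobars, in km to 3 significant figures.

162 km

Coriolis parameter at 64°S:
f = 2Ω sin φ = 2 × 7.29×10⁻⁵ × sin 64° = 1.31×10⁻⁴ s⁻¹
Geostrophic balance rearranged: |∂P/∂n| = f ρ V_g
|∂P/∂n| = 1.31×10⁻⁴ × 1.12 × 21.0 = 3.08×10⁻³ Pa/m
Isobar spacing: Δn = ΔP/|∂P/∂n| = 500 Pa / 3.08×10⁻³ Pa/m = 162224 m ≈ 162 km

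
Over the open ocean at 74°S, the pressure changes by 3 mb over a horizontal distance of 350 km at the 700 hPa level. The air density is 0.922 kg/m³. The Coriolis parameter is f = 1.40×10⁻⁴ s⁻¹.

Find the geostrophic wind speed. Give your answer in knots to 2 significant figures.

13 knots

Pressure gradient: |∂P/∂n| = 300 Pa / 350000 m = 8.57×10⁻⁴ Pa/m
Geostrophic balance (pressure-gradient force = Coriolis force):
V_g = (1/(fρ)) |∂P/∂n| = 8.57×10⁻⁴ / (1.40×10⁻⁴ × 0.922) = 6.64 m/s
Converting: 6.64 m/s × 1.944 = 13 knots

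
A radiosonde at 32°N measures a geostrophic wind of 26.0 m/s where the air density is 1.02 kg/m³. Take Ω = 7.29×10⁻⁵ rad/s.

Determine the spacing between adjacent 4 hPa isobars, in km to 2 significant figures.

200 km

Coriolis parameter at 32°N:
f = 2Ω sin φ = 2 × 7.29×10⁻⁵ × sin 32° = 7.73×10⁻⁵ s⁻¹
Geostrophic balance rearranged: |∂P/∂n| = f ρ V_g
|∂P/∂n| = 7.73×10⁻⁵ × 1.02 × 26.0 = 2.05×10⁻³ Pa/m
Isobar spacing: Δn = ΔP/|∂P/∂n| = 400 Pa / 2.05×10⁻³ Pa/m = 195218 m ≈ 200 km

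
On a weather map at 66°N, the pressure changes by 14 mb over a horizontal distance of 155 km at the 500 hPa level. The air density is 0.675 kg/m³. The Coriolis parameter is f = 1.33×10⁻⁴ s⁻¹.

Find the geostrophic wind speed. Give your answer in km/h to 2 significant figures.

Pressure gradient: |∂P/∂n| = 1400 Pa / 155000 m = 9.03×10⁻³ Pa/m
Geostrophic balance (pressure-gradient force = Coriolis force):
V_g = (1/(fρ)) |∂P/∂n| = 9.03×10⁻³ / (1.33×10⁻⁴ × 0.675) = 101 m/s
Converting: 101 m/s × 3.6 = 360 km/h

360 km/h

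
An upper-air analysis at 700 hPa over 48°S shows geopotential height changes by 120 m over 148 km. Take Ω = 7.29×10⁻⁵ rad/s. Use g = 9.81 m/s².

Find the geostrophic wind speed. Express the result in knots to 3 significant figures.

143 knots

Coriolis parameter at 48°S:
f = 2Ω sin φ = 2 × 7.29×10⁻⁵ × sin 48° = 1.08×10⁻⁴ s⁻¹
Height gradient: |∂Z/∂n| = 120 m / 148000 m = 8.11×10⁻⁴
On a pressure surface, geostrophic balance gives V_g = (g/f)|∂Z/∂n|:
V_g = 9.81 × 8.11×10⁻⁴ / 1.08×10⁻⁴ = 73.4 m/s
Converting: 73.4 m/s × 1.944 = 143 knots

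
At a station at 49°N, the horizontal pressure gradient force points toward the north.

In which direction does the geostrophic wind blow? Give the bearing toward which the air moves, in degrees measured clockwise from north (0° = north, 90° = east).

The pressure-gradient force points toward the north (bearing 000°).
Geostrophic balance: in the Northern Hemisphere the Coriolis force deflects motion to the right, so the geostrophic wind blows 90° to the right of the pressure-gradient force (low pressure on the left).
Rotating 000° by 90° clockwise gives 090° — the wind blows toward the east.

090°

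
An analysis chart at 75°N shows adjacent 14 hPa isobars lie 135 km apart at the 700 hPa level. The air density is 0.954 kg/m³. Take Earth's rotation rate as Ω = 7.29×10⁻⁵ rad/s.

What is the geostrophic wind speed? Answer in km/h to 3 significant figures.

Coriolis parameter at 75°N:
f = 2Ω sin φ = 2 × 7.29×10⁻⁵ × sin 75° = 1.41×10⁻⁴ s⁻¹
Pressure gradient: |∂P/∂n| = 1400 Pa / 135000 m = 1.04×10⁻² Pa/m
Geostrophic balance (pressure-gradient force = Coriolis force):
V_g = (1/(fρ)) |∂P/∂n| = 1.04×10⁻² / (1.41×10⁻⁴ × 0.954) = 77.2 m/s
Converting: 77.2 m/s × 3.6 = 278 km/h

278 km/h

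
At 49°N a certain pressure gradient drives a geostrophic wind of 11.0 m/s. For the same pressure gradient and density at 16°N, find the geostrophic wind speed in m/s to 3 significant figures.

30.1 m/s

With the same pressure gradient and density, V_g ∝ 1/f ∝ 1/sin φ.
V₂ = V₁ · sin φ₁ / sin φ₂ = 11.0 × sin 49° / sin 16°
V₂ = 11.0 × 0.7547/0.2756 = 30.1 m/s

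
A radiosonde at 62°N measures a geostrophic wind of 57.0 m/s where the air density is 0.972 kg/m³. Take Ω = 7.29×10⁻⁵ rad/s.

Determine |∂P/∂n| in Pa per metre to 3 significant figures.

7.13×10⁻³ Pa/m

Coriolis parameter at 62°N:
f = 2Ω sin φ = 2 × 7.29×10⁻⁵ × sin 62° = 1.29×10⁻⁴ s⁻¹
Geostrophic balance rearranged: |∂P/∂n| = f ρ V_g
|∂P/∂n| = 1.29×10⁻⁴ × 0.972 × 57.0 = 7.13×10⁻³ Pa/m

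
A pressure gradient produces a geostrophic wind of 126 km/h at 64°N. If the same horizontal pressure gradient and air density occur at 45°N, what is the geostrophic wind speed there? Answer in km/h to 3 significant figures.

160 km/h

With the same pressure gradient and density, V_g ∝ 1/f ∝ 1/sin φ.
V₂ = V₁ · sin φ₁ / sin φ₂ = 126 × sin 64° / sin 45°
V₂ = 126 × 0.8988/0.7071 = 160 km/h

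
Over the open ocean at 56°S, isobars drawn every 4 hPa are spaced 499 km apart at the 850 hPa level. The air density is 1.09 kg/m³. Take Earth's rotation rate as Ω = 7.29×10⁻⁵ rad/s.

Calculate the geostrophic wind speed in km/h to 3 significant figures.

21.9 km/h

Coriolis parameter at 56°S:
f = 2Ω sin φ = 2 × 7.29×10⁻⁵ × sin 56° = 1.21×10⁻⁴ s⁻¹
Pressure gradient: |∂P/∂n| = 400 Pa / 499000 m = 8.02×10⁻⁴ Pa/m
Geostrophic balance (pressure-gradient force = Coriolis force):
V_g = (1/(fρ)) |∂P/∂n| = 8.02×10⁻⁴ / (1.21×10⁻⁴ × 1.09) = 6.08 m/s
Converting: 6.08 m/s × 3.6 = 21.9 km/h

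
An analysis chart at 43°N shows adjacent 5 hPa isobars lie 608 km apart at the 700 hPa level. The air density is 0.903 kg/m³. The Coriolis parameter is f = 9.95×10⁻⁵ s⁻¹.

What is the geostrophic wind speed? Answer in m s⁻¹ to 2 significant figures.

Pressure gradient: |∂P/∂n| = 500 Pa / 608000 m = 8.22×10⁻⁴ Pa/m
Geostrophic balance (pressure-gradient force = Coriolis force):
V_g = (1/(fρ)) |∂P/∂n| = 8.22×10⁻⁴ / (9.95×10⁻⁵ × 0.903) = 9.15 m/s

9.2 m s⁻¹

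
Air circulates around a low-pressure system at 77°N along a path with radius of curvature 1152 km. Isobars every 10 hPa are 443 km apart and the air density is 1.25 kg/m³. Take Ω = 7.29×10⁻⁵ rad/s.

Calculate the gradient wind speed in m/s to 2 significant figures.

Coriolis parameter at 77°N:
f = 2Ω sin φ = 2 × 7.29×10⁻⁵ × sin 77° = 1.42×10⁻⁴ s⁻¹
Pressure gradient: |∂P/∂n| = 1000 Pa / 443000 m = 2.26×10⁻³ Pa/m
Geostrophic speed: V_g = |∂P/∂n|/(fρ) = 2.26×10⁻³/(1.42×10⁻⁴ × 1.25) = 12.7 m/s
Around a low, centrifugal force acts outward with Coriolis, so pressure-gradient force balances both:
(1/ρ)|∂P/∂n| = fV + V²/R  →  V² + fR·V − fR·V_g = 0
With fR = 1.42×10⁻⁴ × 1152×10³ m = 164 m/s:
V = [−fR + √((fR)² + 4 fR V_g)]/2 = [−164 + √(164² + 4×164×12.7)]/2 = 11.9 m/s
Subgeostrophic (V < V_g = 12.7 m/s), as expected around a low.

12 m/s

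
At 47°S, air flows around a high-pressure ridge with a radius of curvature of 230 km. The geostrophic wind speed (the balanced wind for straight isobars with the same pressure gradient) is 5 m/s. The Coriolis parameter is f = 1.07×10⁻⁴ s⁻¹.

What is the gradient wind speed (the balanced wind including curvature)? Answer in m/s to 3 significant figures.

6.98 m/s

Around a high, pressure-gradient force acts outward with centrifugal, so Coriolis balances both:
fV = (1/ρ)|∂P/∂n| + V²/R  →  V² − fR·V + fR·V_g = 0
With fR = 1.07×10⁻⁴ × 230×10³ m = 24.6 m/s:
V = [fR − √((fR)² − 4 fR V_g)]/2 = [24.6 − √(24.6² − 4×24.6×5)]/2 = 6.98 m/s
Supergeostrophic (V > V_g = 5 m/s), as expected around a high.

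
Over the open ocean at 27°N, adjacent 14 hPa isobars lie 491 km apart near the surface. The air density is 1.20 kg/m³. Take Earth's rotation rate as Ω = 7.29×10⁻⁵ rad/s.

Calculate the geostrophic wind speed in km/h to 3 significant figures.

Coriolis parameter at 27°N:
f = 2Ω sin φ = 2 × 7.29×10⁻⁵ × sin 27° = 6.62×10⁻⁵ s⁻¹
Pressure gradient: |∂P/∂n| = 1400 Pa / 491000 m = 2.85×10⁻³ Pa/m
Geostrophic balance (pressure-gradient force = Coriolis force):
V_g = (1/(fρ)) |∂P/∂n| = 2.85×10⁻³ / (6.62×10⁻⁵ × 1.20) = 35.9 m/s
Converting: 35.9 m/s × 3.6 = 129 km/h

129 km/h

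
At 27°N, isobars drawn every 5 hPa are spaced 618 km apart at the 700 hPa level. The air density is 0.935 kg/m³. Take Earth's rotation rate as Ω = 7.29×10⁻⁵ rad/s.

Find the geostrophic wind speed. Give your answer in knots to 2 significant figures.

25 knots

Coriolis parameter at 27°N:
f = 2Ω sin φ = 2 × 7.29×10⁻⁵ × sin 27° = 6.62×10⁻⁵ s⁻¹
Pressure gradient: |∂P/∂n| = 500 Pa / 618000 m = 8.09×10⁻⁴ Pa/m
Geostrophic balance (pressure-gradient force = Coriolis force):
V_g = (1/(fρ)) |∂P/∂n| = 8.09×10⁻⁴ / (6.62×10⁻⁵ × 0.935) = 13.1 m/s
Converting: 13.1 m/s × 1.944 = 25 knots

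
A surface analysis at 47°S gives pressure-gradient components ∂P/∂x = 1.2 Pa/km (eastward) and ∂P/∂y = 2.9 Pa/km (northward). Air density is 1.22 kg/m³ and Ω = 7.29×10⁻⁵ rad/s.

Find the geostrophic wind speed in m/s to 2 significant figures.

24 m/s

Coriolis parameter at 47°S:
f = 2Ω sin φ = 2 × 7.29×10⁻⁵ × sin 47° = 1.07×10⁻⁴ s⁻¹
In the Southern Hemisphere f is negative: f = −1.07×10⁻⁴ s⁻¹.
Component geostrophic relations (x east, y north):
u_g = −(1/(fρ)) ∂P/∂y,  v_g = (1/(fρ)) ∂P/∂x
u_g = −(2.9×10⁻³)/(−1.07×10⁻⁴ × 1.22) = 22.3 m/s;  v_g = (1.2×10⁻³)/(−1.07×10⁻⁴ × 1.22) = −9.22 m/s
|V_g| = √(u_g² + v_g²) = 24.1 m/s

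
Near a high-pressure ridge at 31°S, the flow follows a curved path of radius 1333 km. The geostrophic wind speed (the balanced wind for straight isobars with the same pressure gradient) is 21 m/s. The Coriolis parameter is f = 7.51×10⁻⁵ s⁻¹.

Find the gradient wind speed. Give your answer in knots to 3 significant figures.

Around a high, pressure-gradient force acts outward with centrifugal, so Coriolis balances both:
fV = (1/ρ)|∂P/∂n| + V²/R  →  V² − fR·V + fR·V_g = 0
With fR = 7.51×10⁻⁵ × 1333×10³ m = 100 m/s:
V = [fR − √((fR)² − 4 fR V_g)]/2 = [100 − √(100² − 4×100×21)]/2 = 30 m/s
Supergeostrophic (V > V_g = 21 m/s), as expected around a high.
Converting: 30 m/s × 1.944 = 58.3 knots

58.3 knots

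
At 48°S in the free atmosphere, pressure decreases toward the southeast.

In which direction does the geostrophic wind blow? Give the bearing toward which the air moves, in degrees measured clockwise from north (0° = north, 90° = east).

The pressure-gradient force points toward the southeast (bearing 135°).
Geostrophic balance: in the Southern Hemisphere the Coriolis force deflects motion to the left, so the geostrophic wind blows 90° to the left of the pressure-gradient force (low pressure on the right).
Rotating 135° by 90° counterclockwise gives 045° — the wind blows toward the northeast.

045°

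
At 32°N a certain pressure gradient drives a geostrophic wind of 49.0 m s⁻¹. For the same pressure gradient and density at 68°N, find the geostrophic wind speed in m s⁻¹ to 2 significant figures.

28 m s⁻¹

With the same pressure gradient and density, V_g ∝ 1/f ∝ 1/sin φ.
V₂ = V₁ · sin φ₁ / sin φ₂ = 49.0 × sin 32° / sin 68°
V₂ = 49.0 × 0.5299/0.9272 = 28 m s⁻¹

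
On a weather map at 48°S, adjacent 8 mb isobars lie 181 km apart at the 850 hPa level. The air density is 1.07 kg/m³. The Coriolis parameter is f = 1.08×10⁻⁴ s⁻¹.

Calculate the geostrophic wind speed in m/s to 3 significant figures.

Pressure gradient: |∂P/∂n| = 800 Pa / 181000 m = 4.42×10⁻³ Pa/m
Geostrophic balance (pressure-gradient force = Coriolis force):
V_g = (1/(fρ)) |∂P/∂n| = 4.42×10⁻³ / (1.08×10⁻⁴ × 1.07) = 38.2 m/s

38.2 m/s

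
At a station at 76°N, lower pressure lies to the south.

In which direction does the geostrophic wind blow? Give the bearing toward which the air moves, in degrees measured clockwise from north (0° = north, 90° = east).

The pressure-gradient force points toward the south (bearing 180°).
Geostrophic balance: in the Northern Hemisphere the Coriolis force deflects motion to the right, so the geostrophic wind blows 90° to the right of the pressure-gradient force (low pressure on the left).
Rotating 180° by 90° clockwise gives 270° — the wind blows toward the west.

270°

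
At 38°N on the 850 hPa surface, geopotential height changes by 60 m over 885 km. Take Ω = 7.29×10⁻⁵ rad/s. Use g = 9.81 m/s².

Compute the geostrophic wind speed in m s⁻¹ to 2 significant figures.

Coriolis parameter at 38°N:
f = 2Ω sin φ = 2 × 7.29×10⁻⁵ × sin 38° = 8.98×10⁻⁵ s⁻¹
Height gradient: |∂Z/∂n| = 60 m / 885000 m = 6.78×10⁻⁵
On a pressure surface, geostrophic balance gives V_g = (g/f)|∂Z/∂n|:
V_g = 9.81 × 6.78×10⁻⁵ / 8.98×10⁻⁵ = 7.41 m/s

7.4 m s⁻¹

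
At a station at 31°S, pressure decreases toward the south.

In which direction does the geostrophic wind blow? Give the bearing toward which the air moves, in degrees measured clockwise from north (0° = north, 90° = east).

090°

The pressure-gradient force points toward the south (bearing 180°).
Geostrophic balance: in the Southern Hemisphere the Coriolis force deflects motion to the left, so the geostrophic wind blows 90° to the left of the pressure-gradient force (low pressure on the right).
Rotating 180° by 90° counterclockwise gives 090° — the wind blows toward the east.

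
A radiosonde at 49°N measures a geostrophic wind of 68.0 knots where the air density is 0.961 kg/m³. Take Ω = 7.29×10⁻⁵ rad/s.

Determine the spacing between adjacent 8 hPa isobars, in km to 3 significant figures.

216 km

Coriolis parameter at 49°N:
f = 2Ω sin φ = 2 × 7.29×10⁻⁵ × sin 49° = 1.10×10⁻⁴ s⁻¹
Wind speed in SI: 68.0 knots = 35.0 m/s
Geostrophic balance rearranged: |∂P/∂n| = f ρ V_g
|∂P/∂n| = 1.10×10⁻⁴ × 0.961 × 35.0 = 3.70×10⁻³ Pa/m
Isobar spacing: Δn = ΔP/|∂P/∂n| = 800 Pa / 3.70×10⁻³ Pa/m = 216263 m ≈ 216 km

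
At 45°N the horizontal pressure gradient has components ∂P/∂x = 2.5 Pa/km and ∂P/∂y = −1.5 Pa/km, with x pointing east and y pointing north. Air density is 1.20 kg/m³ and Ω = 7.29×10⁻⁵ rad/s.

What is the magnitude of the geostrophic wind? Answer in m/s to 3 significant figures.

23.6 m/s

Coriolis parameter at 45°N:
f = 2Ω sin φ = 2 × 7.29×10⁻⁵ × sin 45° = 1.03×10⁻⁴ s⁻¹
Component geostrophic relations (x east, y north):
u_g = −(1/(fρ)) ∂P/∂y,  v_g = (1/(fρ)) ∂P/∂x
u_g = −(−1.5×10⁻³)/(1.03×10⁻⁴ × 1.20) = 12.1 m/s;  v_g = (2.5×10⁻³)/(1.03×10⁻⁴ × 1.20) = 20.2 m/s
|V_g| = √(u_g² + v_g²) = 23.6 m/s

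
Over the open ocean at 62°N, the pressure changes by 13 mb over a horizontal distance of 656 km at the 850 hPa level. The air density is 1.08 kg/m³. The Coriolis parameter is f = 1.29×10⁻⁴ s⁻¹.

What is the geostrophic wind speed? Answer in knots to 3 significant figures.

27.6 knots

Pressure gradient: |∂P/∂n| = 1300 Pa / 656000 m = 1.98×10⁻³ Pa/m
Geostrophic balance (pressure-gradient force = Coriolis force):
V_g = (1/(fρ)) |∂P/∂n| = 1.98×10⁻³ / (1.29×10⁻⁴ × 1.08) = 14.2 m/s
Converting: 14.2 m/s × 1.944 = 27.6 knots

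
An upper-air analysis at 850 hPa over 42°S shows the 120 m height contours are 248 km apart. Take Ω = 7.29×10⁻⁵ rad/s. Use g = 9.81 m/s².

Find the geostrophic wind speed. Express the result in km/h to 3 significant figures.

Coriolis parameter at 42°S:
f = 2Ω sin φ = 2 × 7.29×10⁻⁵ × sin 42° = 9.76×10⁻⁵ s⁻¹
Height gradient: |∂Z/∂n| = 120 m / 248000 m = 4.84×10⁻⁴
On a pressure surface, geostrophic balance gives V_g = (g/f)|∂Z/∂n|:
V_g = 9.81 × 4.84×10⁻⁴ / 9.76×10⁻⁵ = 48.7 m/s
Converting: 48.7 m/s × 3.6 = 175 km/h

175 km/h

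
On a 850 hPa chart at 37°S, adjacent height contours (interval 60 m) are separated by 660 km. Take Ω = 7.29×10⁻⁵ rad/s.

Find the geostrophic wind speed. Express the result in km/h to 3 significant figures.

Coriolis parameter at 37°S:
f = 2Ω sin φ = 2 × 7.29×10⁻⁵ × sin 37° = 8.77×10⁻⁵ s⁻¹
Height gradient: |∂Z/∂n| = 60 m / 660000 m = 9.09×10⁻⁵
On a pressure surface, geostrophic balance gives V_g = (g/f)|∂Z/∂n|:
V_g = 9.81 × 9.09×10⁻⁵ / 8.77×10⁻⁵ = 10.2 m/s
Converting: 10.2 m/s × 3.6 = 36.6 km/h

36.6 km/h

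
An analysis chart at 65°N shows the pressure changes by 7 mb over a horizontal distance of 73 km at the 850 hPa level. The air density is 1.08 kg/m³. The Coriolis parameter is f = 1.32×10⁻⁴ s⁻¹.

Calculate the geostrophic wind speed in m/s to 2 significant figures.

67 m/s

Pressure gradient: |∂P/∂n| = 700 Pa / 73000 m = 9.59×10⁻³ Pa/m
Geostrophic balance (pressure-gradient force = Coriolis force):
V_g = (1/(fρ)) |∂P/∂n| = 9.59×10⁻³ / (1.32×10⁻⁴ × 1.08) = 67.3 m/s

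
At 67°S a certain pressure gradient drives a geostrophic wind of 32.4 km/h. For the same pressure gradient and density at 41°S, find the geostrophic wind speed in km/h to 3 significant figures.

With the same pressure gradient and density, V_g ∝ 1/f ∝ 1/sin φ.
V₂ = V₁ · sin φ₁ / sin φ₂ = 32.4 × sin 67° / sin 41°
V₂ = 32.4 × 0.9205/0.6561 = 45.5 km/h

45.5 km/h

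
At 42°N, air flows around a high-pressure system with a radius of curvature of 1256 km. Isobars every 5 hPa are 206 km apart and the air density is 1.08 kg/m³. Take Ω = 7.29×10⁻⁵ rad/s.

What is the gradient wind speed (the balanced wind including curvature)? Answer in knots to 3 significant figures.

59.8 knots

Coriolis parameter at 42°N:
f = 2Ω sin φ = 2 × 7.29×10⁻⁵ × sin 42° = 9.76×10⁻⁵ s⁻¹
Pressure gradient: |∂P/∂n| = 500 Pa / 206000 m = 2.43×10⁻³ Pa/m
Geostrophic speed: V_g = |∂P/∂n|/(fρ) = 2.43×10⁻³/(9.76×10⁻⁵ × 1.08) = 23.0 m/s
Around a high, pressure-gradient force acts outward with centrifugal, so Coriolis balances both:
fV = (1/ρ)|∂P/∂n| + V²/R  →  V² − fR·V + fR·V_g = 0
With fR = 9.76×10⁻⁵ × 1256×10³ m = 123 m/s:
V = [fR − √((fR)² − 4 fR V_g)]/2 = [123 − √(123² − 4×123×23)]/2 = 30.8 m/s
Supergeostrophic (V > V_g = 23 m/s), as expected around a high.
Converting: 30.8 m/s × 1.944 = 59.8 knots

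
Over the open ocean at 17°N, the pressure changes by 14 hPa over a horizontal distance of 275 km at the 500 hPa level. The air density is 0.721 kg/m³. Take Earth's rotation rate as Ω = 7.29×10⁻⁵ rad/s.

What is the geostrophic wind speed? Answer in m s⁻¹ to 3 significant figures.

Coriolis parameter at 17°N:
f = 2Ω sin φ = 2 × 7.29×10⁻⁵ × sin 17° = 4.26×10⁻⁵ s⁻¹
Pressure gradient: |∂P/∂n| = 1400 Pa / 275000 m = 5.09×10⁻³ Pa/m
Geostrophic balance (pressure-gradient force = Coriolis force):
V_g = (1/(fρ)) |∂P/∂n| = 5.09×10⁻³ / (4.26×10⁻⁵ × 0.721) = 166 m/s

166 m s⁻¹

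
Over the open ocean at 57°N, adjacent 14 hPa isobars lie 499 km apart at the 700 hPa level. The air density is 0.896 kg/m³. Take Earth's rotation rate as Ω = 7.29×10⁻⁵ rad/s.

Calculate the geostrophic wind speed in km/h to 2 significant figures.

Coriolis parameter at 57°N:
f = 2Ω sin φ = 2 × 7.29×10⁻⁵ × sin 57° = 1.22×10⁻⁴ s⁻¹
Pressure gradient: |∂P/∂n| = 1400 Pa / 499000 m = 2.81×10⁻³ Pa/m
Geostrophic balance (pressure-gradient force = Coriolis force):
V_g = (1/(fρ)) |∂P/∂n| = 2.81×10⁻³ / (1.22×10⁻⁴ × 0.896) = 25.6 m/s
Converting: 25.6 m/s × 3.6 = 92 km/h

92 km/h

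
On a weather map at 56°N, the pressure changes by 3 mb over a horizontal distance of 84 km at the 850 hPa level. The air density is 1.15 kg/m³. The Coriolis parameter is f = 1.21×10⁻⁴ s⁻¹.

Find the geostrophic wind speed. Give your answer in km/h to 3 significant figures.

92.4 km/h

Pressure gradient: |∂P/∂n| = 300 Pa / 84000 m = 3.57×10⁻³ Pa/m
Geostrophic balance (pressure-gradient force = Coriolis force):
V_g = (1/(fρ)) |∂P/∂n| = 3.57×10⁻³ / (1.21×10⁻⁴ × 1.15) = 25.7 m/s
Converting: 25.7 m/s × 3.6 = 92.4 km/h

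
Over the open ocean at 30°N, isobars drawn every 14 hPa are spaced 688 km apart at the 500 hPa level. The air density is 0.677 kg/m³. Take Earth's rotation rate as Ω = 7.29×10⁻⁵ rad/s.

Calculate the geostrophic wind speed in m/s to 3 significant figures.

41.2 m/s

Coriolis parameter at 30°N:
f = 2Ω sin φ = 2 × 7.29×10⁻⁵ × sin 30° = 7.29×10⁻⁵ s⁻¹
Pressure gradient: |∂P/∂n| = 1400 Pa / 688000 m = 2.03×10⁻³ Pa/m
Geostrophic balance (pressure-gradient force = Coriolis force):
V_g = (1/(fρ)) |∂P/∂n| = 2.03×10⁻³ / (7.29×10⁻⁵ × 0.677) = 41.2 m/s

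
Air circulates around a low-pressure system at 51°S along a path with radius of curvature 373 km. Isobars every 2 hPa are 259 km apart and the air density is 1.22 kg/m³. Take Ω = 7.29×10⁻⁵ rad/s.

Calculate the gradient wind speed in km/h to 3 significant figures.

18.0 km/h

Coriolis parameter at 51°S:
f = 2Ω sin φ = 2 × 7.29×10⁻⁵ × sin 51° = 1.13×10⁻⁴ s⁻¹
Pressure gradient: |∂P/∂n| = 200 Pa / 259000 m = 7.72×10⁻⁴ Pa/m
Geostrophic speed: V_g = |∂P/∂n|/(fρ) = 7.72×10⁻⁴/(1.13×10⁻⁴ × 1.22) = 5.59 m/s
Around a low, centrifugal force acts outward with Coriolis, so pressure-gradient force balances both:
(1/ρ)|∂P/∂n| = fV + V²/R  →  V² + fR·V − fR·V_g = 0
With fR = 1.13×10⁻⁴ × 373×10³ m = 42.3 m/s:
V = [−fR + √((fR)² + 4 fR V_g)]/2 = [−42.3 + √(42.3² + 4×42.3×5.59)]/2 = 5 m/s
Subgeostrophic (V < V_g = 5.59 m/s), as expected around a low.
Converting: 5 m/s × 3.6 = 18.0 km/h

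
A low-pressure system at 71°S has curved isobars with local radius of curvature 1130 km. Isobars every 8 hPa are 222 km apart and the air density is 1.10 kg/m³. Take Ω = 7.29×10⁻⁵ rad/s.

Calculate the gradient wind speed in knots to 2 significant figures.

41 knots

Coriolis parameter at 71°S:
f = 2Ω sin φ = 2 × 7.29×10⁻⁵ × sin 71° = 1.38×10⁻⁴ s⁻¹
Pressure gradient: |∂P/∂n| = 800 Pa / 222000 m = 3.60×10⁻³ Pa/m
Geostrophic speed: V_g = |∂P/∂n|/(fρ) = 3.60×10⁻³/(1.38×10⁻⁴ × 1.10) = 23.8 m/s
Around a low, centrifugal force acts outward with Coriolis, so pressure-gradient force balances both:
(1/ρ)|∂P/∂n| = fV + V²/R  →  V² + fR·V − fR·V_g = 0
With fR = 1.38×10⁻⁴ × 1130×10³ m = 156 m/s:
V = [−fR + √((fR)² + 4 fR V_g)]/2 = [−156 + √(156² + 4×156×23.8)]/2 = 20.9 m/s
Subgeostrophic (V < V_g = 23.8 m/s), as expected around a low.
Converting: 20.9 m/s × 1.944 = 41 knots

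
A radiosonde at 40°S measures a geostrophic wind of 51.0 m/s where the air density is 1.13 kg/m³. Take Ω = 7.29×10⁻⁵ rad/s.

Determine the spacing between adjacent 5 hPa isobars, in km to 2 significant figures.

Coriolis parameter at 40°S:
f = 2Ω sin φ = 2 × 7.29×10⁻⁵ × sin 40° = 9.37×10⁻⁵ s⁻¹
Geostrophic balance rearranged: |∂P/∂n| = f ρ V_g
|∂P/∂n| = 9.37×10⁻⁵ × 1.13 × 51.0 = 5.40×10⁻³ Pa/m
Isobar spacing: Δn = ΔP/|∂P/∂n| = 500 Pa / 5.40×10⁻³ Pa/m = 92576 m ≈ 93 km

93 km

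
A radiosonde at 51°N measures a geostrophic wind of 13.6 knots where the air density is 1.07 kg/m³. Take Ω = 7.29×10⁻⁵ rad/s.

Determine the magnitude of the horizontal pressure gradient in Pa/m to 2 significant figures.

Coriolis parameter at 51°N:
f = 2Ω sin φ = 2 × 7.29×10⁻⁵ × sin 51° = 1.13×10⁻⁴ s⁻¹
Wind speed in SI: 13.6 knots = 7.00 m/s
Geostrophic balance rearranged: |∂P/∂n| = f ρ V_g
|∂P/∂n| = 1.13×10⁻⁴ × 1.07 × 7.00 = 8.48×10⁻⁴ Pa/m

8.5×10⁻⁴ Pa/m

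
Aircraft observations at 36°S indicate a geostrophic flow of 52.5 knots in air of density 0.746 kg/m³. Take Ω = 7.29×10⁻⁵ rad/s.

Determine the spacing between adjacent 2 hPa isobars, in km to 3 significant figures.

Coriolis parameter at 36°S:
f = 2Ω sin φ = 2 × 7.29×10⁻⁵ × sin 36° = 8.57×10⁻⁵ s⁻¹
Wind speed in SI: 52.5 knots = 27.0 m/s
Geostrophic balance rearranged: |∂P/∂n| = f ρ V_g
|∂P/∂n| = 8.57×10⁻⁵ × 0.746 × 27.0 = 1.73×10⁻³ Pa/m
Isobar spacing: Δn = ΔP/|∂P/∂n| = 200 Pa / 1.73×10⁻³ Pa/m = 115829 m ≈ 116 km

116 km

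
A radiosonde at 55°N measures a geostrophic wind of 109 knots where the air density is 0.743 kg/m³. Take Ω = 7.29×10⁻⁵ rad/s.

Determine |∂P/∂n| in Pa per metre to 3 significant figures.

Coriolis parameter at 55°N:
f = 2Ω sin φ = 2 × 7.29×10⁻⁵ × sin 55° = 1.19×10⁻⁴ s⁻¹
Wind speed in SI: 109 knots = 56.1 m/s
Geostrophic balance rearranged: |∂P/∂n| = f ρ V_g
|∂P/∂n| = 1.19×10⁻⁴ × 0.743 × 56.1 = 4.98×10⁻³ Pa/m

4.98×10⁻³ Pa/m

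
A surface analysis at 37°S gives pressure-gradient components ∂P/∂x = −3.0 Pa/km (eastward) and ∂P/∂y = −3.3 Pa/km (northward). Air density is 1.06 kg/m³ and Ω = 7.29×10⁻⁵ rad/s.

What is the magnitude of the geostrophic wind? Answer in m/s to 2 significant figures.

48 m/s

Coriolis parameter at 37°S:
f = 2Ω sin φ = 2 × 7.29×10⁻⁵ × sin 37° = 8.77×10⁻⁵ s⁻¹
In the Southern Hemisphere f is negative: f = −8.77×10⁻⁵ s⁻¹.
Component geostrophic relations (x east, y north):
u_g = −(1/(fρ)) ∂P/∂y,  v_g = (1/(fρ)) ∂P/∂x
u_g = −(−3.3×10⁻³)/(−8.77×10⁻⁵ × 1.06) = −35.5 m/s;  v_g = (−3.0×10⁻³)/(−8.77×10⁻⁵ × 1.06) = 32.3 m/s
|V_g| = √(u_g² + v_g²) = 48.0 m/s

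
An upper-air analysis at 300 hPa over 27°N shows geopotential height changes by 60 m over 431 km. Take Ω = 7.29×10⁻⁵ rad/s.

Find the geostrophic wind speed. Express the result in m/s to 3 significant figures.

Coriolis parameter at 27°N:
f = 2Ω sin φ = 2 × 7.29×10⁻⁵ × sin 27° = 6.62×10⁻⁵ s⁻¹
Height gradient: |∂Z/∂n| = 60 m / 431000 m = 1.39×10⁻⁴
On a pressure surface, geostrophic balance gives V_g = (g/f)|∂Z/∂n|:
V_g = 9.81 × 1.39×10⁻⁴ / 6.62×10⁻⁵ = 20.6 m/s

20.6 m/s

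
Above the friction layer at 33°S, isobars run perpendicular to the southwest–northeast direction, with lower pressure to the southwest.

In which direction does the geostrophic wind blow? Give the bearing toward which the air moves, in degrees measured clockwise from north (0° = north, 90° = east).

The pressure-gradient force points toward the southwest (bearing 225°).
Geostrophic balance: in the Southern Hemisphere the Coriolis force deflects motion to the left, so the geostrophic wind blows 90° to the left of the pressure-gradient force (low pressure on the right).
Rotating 225° by 90° counterclockwise gives 135° — the wind blows toward the southeast.

135°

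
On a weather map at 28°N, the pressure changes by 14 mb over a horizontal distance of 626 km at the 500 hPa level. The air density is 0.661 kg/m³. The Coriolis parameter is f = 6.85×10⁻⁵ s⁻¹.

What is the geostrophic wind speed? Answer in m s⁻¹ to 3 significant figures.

49.4 m s⁻¹

Pressure gradient: |∂P/∂n| = 1400 Pa / 626000 m = 2.24×10⁻³ Pa/m
Geostrophic balance (pressure-gradient force = Coriolis force):
V_g = (1/(fρ)) |∂P/∂n| = 2.24×10⁻³ / (6.85×10⁻⁵ × 0.661) = 49.4 m/s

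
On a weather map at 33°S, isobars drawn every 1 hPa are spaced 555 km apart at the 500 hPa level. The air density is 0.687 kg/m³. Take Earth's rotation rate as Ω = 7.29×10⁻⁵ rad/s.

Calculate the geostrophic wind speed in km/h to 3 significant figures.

Coriolis parameter at 33°S:
f = 2Ω sin φ = 2 × 7.29×10⁻⁵ × sin 33° = 7.94×10⁻⁵ s⁻¹
Pressure gradient: |∂P/∂n| = 100 Pa / 555000 m = 1.80×10⁻⁴ Pa/m
Geostrophic balance (pressure-gradient force = Coriolis force):
V_g = (1/(fρ)) |∂P/∂n| = 1.80×10⁻⁴ / (7.94×10⁻⁵ × 0.687) = 3.30 m/s
Converting: 3.30 m/s × 3.6 = 11.9 km/h

11.9 km/h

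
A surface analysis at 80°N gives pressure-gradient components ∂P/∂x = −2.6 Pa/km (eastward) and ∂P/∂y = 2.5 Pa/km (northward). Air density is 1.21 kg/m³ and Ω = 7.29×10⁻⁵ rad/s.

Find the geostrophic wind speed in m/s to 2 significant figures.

21 m/s

Coriolis parameter at 80°N:
f = 2Ω sin φ = 2 × 7.29×10⁻⁵ × sin 80° = 1.44×10⁻⁴ s⁻¹
Component geostrophic relations (x east, y north):
u_g = −(1/(fρ)) ∂P/∂y,  v_g = (1/(fρ)) ∂P/∂x
u_g = −(2.5×10⁻³)/(1.44×10⁻⁴ × 1.21) = −14.4 m/s;  v_g = (−2.6×10⁻³)/(1.44×10⁻⁴ × 1.21) = −15.0 m/s
|V_g| = √(u_g² + v_g²) = 20.8 m/s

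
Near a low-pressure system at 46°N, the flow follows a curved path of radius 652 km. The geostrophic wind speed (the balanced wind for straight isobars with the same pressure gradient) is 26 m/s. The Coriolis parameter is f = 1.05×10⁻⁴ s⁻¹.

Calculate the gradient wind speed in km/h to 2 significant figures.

72 km/h

Around a low, centrifugal force acts outward with Coriolis, so pressure-gradient force balances both:
(1/ρ)|∂P/∂n| = fV + V²/R  →  V² + fR·V − fR·V_g = 0
With fR = 1.05×10⁻⁴ × 652×10³ m = 68.5 m/s:
V = [−fR + √((fR)² + 4 fR V_g)]/2 = [−68.5 + √(68.5² + 4×68.5×26)]/2 = 20.1 m/s
Subgeostrophic (V < V_g = 26 m/s), as expected around a low.
Converting: 20.1 m/s × 3.6 = 72 km/h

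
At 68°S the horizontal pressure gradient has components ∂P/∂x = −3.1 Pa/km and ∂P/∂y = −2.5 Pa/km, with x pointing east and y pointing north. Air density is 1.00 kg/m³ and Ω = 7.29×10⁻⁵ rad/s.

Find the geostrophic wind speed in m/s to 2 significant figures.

29 m/s

Coriolis parameter at 68°S:
f = 2Ω sin φ = 2 × 7.29×10⁻⁵ × sin 68° = 1.35×10⁻⁴ s⁻¹
In the Southern Hemisphere f is negative: f = −1.35×10⁻⁴ s⁻¹.
Component geostrophic relations (x east, y north):
u_g = −(1/(fρ)) ∂P/∂y,  v_g = (1/(fρ)) ∂P/∂x
u_g = −(−2.5×10⁻³)/(−1.35×10⁻⁴ × 1.00) = −18.5 m/s;  v_g = (−3.1×10⁻³)/(−1.35×10⁻⁴ × 1.00) = 22.9 m/s
|V_g| = √(u_g² + v_g²) = 29.5 m/s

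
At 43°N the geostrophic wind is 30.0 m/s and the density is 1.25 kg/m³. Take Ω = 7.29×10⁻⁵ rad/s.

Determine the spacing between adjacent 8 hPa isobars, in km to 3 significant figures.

Coriolis parameter at 43°N:
f = 2Ω sin φ = 2 × 7.29×10⁻⁵ × sin 43° = 9.94×10⁻⁵ s⁻¹
Geostrophic balance rearranged: |∂P/∂n| = f ρ V_g
|∂P/∂n| = 9.94×10⁻⁵ × 1.25 × 30.0 = 3.73×10⁻³ Pa/m
Isobar spacing: Δn = ΔP/|∂P/∂n| = 800 Pa / 3.73×10⁻³ Pa/m = 214545 m ≈ 215 km

215 km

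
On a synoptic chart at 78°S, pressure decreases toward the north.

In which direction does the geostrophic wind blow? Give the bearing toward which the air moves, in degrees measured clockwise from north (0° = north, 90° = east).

The pressure-gradient force points toward the north (bearing 000°).
Geostrophic balance: in the Southern Hemisphere the Coriolis force deflects motion to the left, so the geostrophic wind blows 90° to the left of the pressure-gradient force (low pressure on the right).
Rotating 000° by 90° counterclockwise gives 270° — the wind blows toward the west.

270°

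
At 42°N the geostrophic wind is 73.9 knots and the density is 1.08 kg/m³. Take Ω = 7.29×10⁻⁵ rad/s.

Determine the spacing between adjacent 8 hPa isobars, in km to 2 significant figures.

Coriolis parameter at 42°N:
f = 2Ω sin φ = 2 × 7.29×10⁻⁵ × sin 42° = 9.76×10⁻⁵ s⁻¹
Wind speed in SI: 73.9 knots = 38.0 m/s
Geostrophic balance rearranged: |∂P/∂n| = f ρ V_g
|∂P/∂n| = 9.76×10⁻⁵ × 1.08 × 38.0 = 4.01×10⁻³ Pa/m
Isobar spacing: Δn = ΔP/|∂P/∂n| = 800 Pa / 4.01×10⁻³ Pa/m = 199717 m ≈ 200 km

200 km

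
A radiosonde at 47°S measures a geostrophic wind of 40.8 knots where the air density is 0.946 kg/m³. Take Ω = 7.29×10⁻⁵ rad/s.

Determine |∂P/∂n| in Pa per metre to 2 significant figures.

Coriolis parameter at 47°S:
f = 2Ω sin φ = 2 × 7.29×10⁻⁵ × sin 47° = 1.07×10⁻⁴ s⁻¹
Wind speed in SI: 40.8 knots = 21.0 m/s
Geostrophic balance rearranged: |∂P/∂n| = f ρ V_g
|∂P/∂n| = 1.07×10⁻⁴ × 0.946 × 21.0 = 2.12×10⁻³ Pa/m

2.1×10⁻³ Pa/m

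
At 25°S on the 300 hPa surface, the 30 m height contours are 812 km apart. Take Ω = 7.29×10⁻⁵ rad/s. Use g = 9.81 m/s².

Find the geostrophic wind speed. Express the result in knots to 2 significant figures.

Coriolis parameter at 25°S:
f = 2Ω sin φ = 2 × 7.29×10⁻⁵ × sin 25° = 6.16×10⁻⁵ s⁻¹
Height gradient: |∂Z/∂n| = 30 m / 812000 m = 3.69×10⁻⁵
On a pressure surface, geostrophic balance gives V_g = (g/f)|∂Z/∂n|:
V_g = 9.81 × 3.69×10⁻⁵ / 6.16×10⁻⁵ = 5.88 m/s
Converting: 5.88 m/s × 1.944 = 11 knots

11 knots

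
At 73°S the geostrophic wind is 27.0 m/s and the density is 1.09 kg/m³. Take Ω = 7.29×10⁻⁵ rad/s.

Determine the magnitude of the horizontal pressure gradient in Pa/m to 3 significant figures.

Coriolis parameter at 73°S:
f = 2Ω sin φ = 2 × 7.29×10⁻⁵ × sin 73° = 1.39×10⁻⁴ s⁻¹
Geostrophic balance rearranged: |∂P/∂n| = f ρ V_g
|∂P/∂n| = 1.39×10⁻⁴ × 1.09 × 27.0 = 4.10×10⁻³ Pa/m

4.10×10⁻³ Pa/m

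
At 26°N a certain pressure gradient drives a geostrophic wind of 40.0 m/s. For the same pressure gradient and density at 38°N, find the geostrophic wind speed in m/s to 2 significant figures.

28 m/s

With the same pressure gradient and density, V_g ∝ 1/f ∝ 1/sin φ.
V₂ = V₁ · sin φ₁ / sin φ₂ = 40.0 × sin 26° / sin 38°
V₂ = 40.0 × 0.4384/0.6157 = 28 m/s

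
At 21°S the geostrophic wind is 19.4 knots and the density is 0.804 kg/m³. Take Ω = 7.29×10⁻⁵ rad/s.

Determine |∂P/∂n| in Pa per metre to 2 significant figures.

4.2×10⁻⁴ Pa/m

Coriolis parameter at 21°S:
f = 2Ω sin φ = 2 × 7.29×10⁻⁵ × sin 21° = 5.23×10⁻⁵ s⁻¹
Wind speed in SI: 19.4 knots = 9.98 m/s
Geostrophic balance rearranged: |∂P/∂n| = f ρ V_g
|∂P/∂n| = 5.23×10⁻⁵ × 0.804 × 9.98 = 4.19×10⁻⁴ Pa/m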